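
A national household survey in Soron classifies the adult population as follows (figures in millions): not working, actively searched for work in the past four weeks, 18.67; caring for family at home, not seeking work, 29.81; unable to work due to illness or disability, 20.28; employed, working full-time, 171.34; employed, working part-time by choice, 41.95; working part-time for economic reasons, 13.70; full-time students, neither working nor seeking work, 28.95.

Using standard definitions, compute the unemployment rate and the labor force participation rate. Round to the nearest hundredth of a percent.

Employed = 171.34 + 41.95 + 13.70 = 226.99 million (anyone who worked, including part-time for economic reasons, counts as employed).
Unemployed = 18.67 million.
Labor force = 226.99 + 18.67 = 245.66 million.
Not in labor force = 29.81 + 20.28 + 28.95 = 79.04 million (those not working and not actively searching are outside the labor force).
Civilian working-age population = 245.66 + 79.04 = 324.70 million.
Unemployment rate = 18.67 / 245.66 = 7.60%.
Labor force participation rate = 245.66 / 324.70 = 75.66%.

Unemployment rate ≈ 7.60%; labor force participation rate ≈ 75.66%.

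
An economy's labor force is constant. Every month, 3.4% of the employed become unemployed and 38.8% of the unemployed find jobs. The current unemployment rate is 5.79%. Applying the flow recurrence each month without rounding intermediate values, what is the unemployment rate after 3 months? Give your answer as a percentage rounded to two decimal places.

With a fixed labor force, u_{t+1} = u_t + s·(1−u_t) − f·u_t = u_t·(1−s−f) + s.
Here 1−s−f = 0.578 and s = 0.034.
u_1 = 0.057900 × 0.578 + 0.034 = 0.067466.
u_2 = 0.067466 × 0.578 + 0.034 = 0.072995.
u_3 = 0.072995 × 0.578 + 0.034 = 0.076191.

Unemployment rate after three months ≈ 7.62%.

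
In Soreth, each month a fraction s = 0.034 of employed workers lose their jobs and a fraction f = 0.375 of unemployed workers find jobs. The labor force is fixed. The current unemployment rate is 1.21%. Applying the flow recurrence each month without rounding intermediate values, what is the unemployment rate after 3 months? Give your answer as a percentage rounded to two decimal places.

Unemployment rate after three months ≈ 6.85%.

With a fixed labor force, u_{t+1} = u_t + s·(1−u_t) − f·u_t = u_t·(1−s−f) + s.
Here 1−s−f = 0.591 and s = 0.034.
u_1 = 0.012100 × 0.591 + 0.034 = 0.041151.
u_2 = 0.041151 × 0.591 + 0.034 = 0.058320.
u_3 = 0.058320 × 0.591 + 0.034 = 0.068467.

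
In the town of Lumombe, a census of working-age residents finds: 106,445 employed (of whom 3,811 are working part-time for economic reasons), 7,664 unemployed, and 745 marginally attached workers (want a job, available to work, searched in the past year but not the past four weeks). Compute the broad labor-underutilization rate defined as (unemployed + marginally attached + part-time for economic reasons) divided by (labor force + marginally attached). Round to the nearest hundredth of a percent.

Labor force = 106,445 + 7,664 = 114,109.
Numerator = 7,664 + 745 + 3,811 = 12,220.
Denominator = 114,109 + 745 = 114,854.
Broad rate = 12,220 / 114,854 = 10.64%.

Broad underutilization rate ≈ 10.64%.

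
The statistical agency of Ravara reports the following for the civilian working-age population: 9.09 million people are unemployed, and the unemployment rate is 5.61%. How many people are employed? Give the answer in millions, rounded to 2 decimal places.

Labor force = U / u = 9.09 / 0.0561 ≈ 162.03 million.
Employed = labor force − unemployed = 162.03 − 9.09 = 152.94 million.

About 152.94 million are employed.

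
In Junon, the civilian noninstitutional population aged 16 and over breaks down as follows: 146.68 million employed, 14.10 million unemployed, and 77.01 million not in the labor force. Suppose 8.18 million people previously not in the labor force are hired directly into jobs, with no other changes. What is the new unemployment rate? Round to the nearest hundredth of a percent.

Initially, labor force = 146.68 + 14.10 = 160.78 million, so u = 14.10/160.78 = 8.77%.
After the change, employed and labor force both rise by 8.18; unemployed unchanged → E = 154.86, U = 14.10, labor force = 168.96 million.
New unemployment rate = 14.10 / 168.96 = 8.35%.

New unemployment rate ≈ 8.35%.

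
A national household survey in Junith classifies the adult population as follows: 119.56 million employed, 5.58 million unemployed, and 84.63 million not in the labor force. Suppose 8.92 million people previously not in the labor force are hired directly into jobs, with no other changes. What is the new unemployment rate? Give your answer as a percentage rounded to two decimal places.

Initially, labor force = 119.56 + 5.58 = 125.14 million, so u = 5.58/125.14 = 4.46%.
After the change, employed and labor force both rise by 8.92; unemployed unchanged → E = 128.48, U = 5.58, labor force = 134.06 million.
New unemployment rate = 5.58 / 134.06 = 4.16%.

New unemployment rate ≈ 4.16%.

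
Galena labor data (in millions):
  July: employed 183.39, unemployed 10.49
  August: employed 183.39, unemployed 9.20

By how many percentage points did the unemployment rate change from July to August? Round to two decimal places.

The unemployment rate changed by −0.63 percentage points.

July: labor force = 183.39 + 10.49 = 193.88; u = 10.49/193.88 = 5.41%.
August: labor force = 183.39 + 9.20 = 192.59; u = 9.20/192.59 = 4.78%.
Change = 4.78% − 5.41% = −0.63 pp.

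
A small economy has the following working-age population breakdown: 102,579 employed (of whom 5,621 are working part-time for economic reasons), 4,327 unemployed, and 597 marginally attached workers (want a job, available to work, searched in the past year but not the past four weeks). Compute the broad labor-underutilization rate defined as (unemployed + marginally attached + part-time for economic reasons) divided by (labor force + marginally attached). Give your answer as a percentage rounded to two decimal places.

Broad underutilization rate ≈ 9.81%.

Labor force = 102,579 + 4,327 = 106,906.
Numerator = 4,327 + 597 + 5,621 = 10,545.
Denominator = 106,906 + 597 = 107,503.
Broad rate = 10,545 / 107,503 = 9.81%.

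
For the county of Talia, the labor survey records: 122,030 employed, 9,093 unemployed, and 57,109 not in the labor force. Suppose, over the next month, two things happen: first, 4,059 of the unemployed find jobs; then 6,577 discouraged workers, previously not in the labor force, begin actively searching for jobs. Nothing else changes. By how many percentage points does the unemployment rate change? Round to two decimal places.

The unemployment rate changes by +1.50 percentage points.

Initially, labor force = 122,030 + 9,093 = 131,123, so u = 9,093/131,123 = 6.93%.
After the first change, unemployed falls and employed rises by 4,059; labor force unchanged → E = 126,089, U = 5,034, labor force = 131,123.
After the second change, unemployed and labor force both rise by 6,577 → E = 126,089, U = 11,611, labor force = 137,700.
New unemployment rate = 11,611 / 137,700 = 8.43%.
Change = 8.43% − 6.93% = +1.50 percentage points.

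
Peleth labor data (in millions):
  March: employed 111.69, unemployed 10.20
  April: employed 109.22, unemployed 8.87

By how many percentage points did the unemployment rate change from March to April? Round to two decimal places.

March: labor force = 111.69 + 10.20 = 121.89; u = 10.20/121.89 = 8.37%.
April: labor force = 109.22 + 8.87 = 118.09; u = 8.87/118.09 = 7.51%.
Change = 7.51% − 8.37% = −0.86 pp.

The unemployment rate changed by −0.86 percentage points.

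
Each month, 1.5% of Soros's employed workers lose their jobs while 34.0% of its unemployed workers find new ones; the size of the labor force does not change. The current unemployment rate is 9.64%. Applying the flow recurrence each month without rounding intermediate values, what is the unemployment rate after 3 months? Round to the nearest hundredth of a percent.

Unemployment rate after three months ≈ 5.68%.

With a fixed labor force, u_{t+1} = u_t + s·(1−u_t) − f·u_t = u_t·(1−s−f) + s.
Here 1−s−f = 0.645 and s = 0.015.
u_1 = 0.096400 × 0.645 + 0.015 = 0.077178.
u_2 = 0.077178 × 0.645 + 0.015 = 0.064780.
u_3 = 0.064780 × 0.645 + 0.015 = 0.056783.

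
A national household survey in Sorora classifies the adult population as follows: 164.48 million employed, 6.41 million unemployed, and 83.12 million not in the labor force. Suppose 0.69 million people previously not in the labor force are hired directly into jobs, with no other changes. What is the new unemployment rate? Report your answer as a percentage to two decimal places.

New unemployment rate ≈ 3.74%.

Initially, labor force = 164.48 + 6.41 = 170.89 million, so u = 6.41/170.89 = 3.75%.
After the change, employed and labor force both rise by 0.69; unemployed unchanged → E = 165.17, U = 6.41, labor force = 171.58 million.
New unemployment rate = 6.41 / 171.58 = 3.74%.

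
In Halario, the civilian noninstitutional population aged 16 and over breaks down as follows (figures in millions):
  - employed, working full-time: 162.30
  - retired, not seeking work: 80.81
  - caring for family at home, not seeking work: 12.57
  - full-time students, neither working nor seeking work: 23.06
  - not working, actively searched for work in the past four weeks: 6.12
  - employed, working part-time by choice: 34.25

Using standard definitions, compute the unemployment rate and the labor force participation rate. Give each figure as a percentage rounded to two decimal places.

Unemployment rate ≈ 3.02%; labor force participation rate ≈ 63.51%.

Employed = 162.30 + 34.25 = 196.55 million.
Unemployed = 6.12 million.
Labor force = 196.55 + 6.12 = 202.67 million.
Not in labor force = 80.81 + 12.57 + 23.06 = 116.44 million (those not working and not actively searching are outside the labor force).
Civilian working-age population = 202.67 + 116.44 = 319.11 million.
Unemployment rate = 6.12 / 202.67 = 3.02%.
Labor force participation rate = 202.67 / 319.11 = 63.51%.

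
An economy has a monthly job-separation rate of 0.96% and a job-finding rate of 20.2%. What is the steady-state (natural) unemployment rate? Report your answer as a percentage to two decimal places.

At steady state the flows balance: s·E = f·U, so U/(E+U) = s/(s+f).
u* = 0.96 / (0.96 + 20.2) = 0.96 / 21.16 = 4.54%.

Steady-state unemployment rate ≈ 4.54%.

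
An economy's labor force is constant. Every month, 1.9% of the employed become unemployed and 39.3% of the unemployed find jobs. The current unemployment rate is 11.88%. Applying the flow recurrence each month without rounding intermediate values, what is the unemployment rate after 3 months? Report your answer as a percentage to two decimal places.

With a fixed labor force, u_{t+1} = u_t + s·(1−u_t) − f·u_t = u_t·(1−s−f) + s.
Here 1−s−f = 0.588 and s = 0.019.
u_1 = 0.118800 × 0.588 + 0.019 = 0.088854.
u_2 = 0.088854 × 0.588 + 0.019 = 0.071246.
u_3 = 0.071246 × 0.588 + 0.019 = 0.060893.

Unemployment rate after three months ≈ 6.09%.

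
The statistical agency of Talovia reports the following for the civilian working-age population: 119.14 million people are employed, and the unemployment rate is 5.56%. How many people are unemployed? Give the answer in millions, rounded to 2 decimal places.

Let U be the number unemployed. The labor force is E + U, and U/(E+U) = 0.0556.
So U = 0.0556 × 119.14 / (1 − 0.0556) = 6.6242 / 0.9444 ≈ 7.01 million.

About 7.01 million are unemployed.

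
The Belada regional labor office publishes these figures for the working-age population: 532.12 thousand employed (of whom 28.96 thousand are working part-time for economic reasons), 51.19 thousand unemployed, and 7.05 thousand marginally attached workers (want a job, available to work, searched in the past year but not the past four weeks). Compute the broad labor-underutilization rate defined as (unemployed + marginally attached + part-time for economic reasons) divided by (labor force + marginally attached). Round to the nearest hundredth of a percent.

Broad underutilization rate ≈ 14.77%.

Labor force = 532.12 + 51.19 = 583.31 thousand.
Numerator = 51.19 + 7.05 + 28.96 = 87.20 thousand.
Denominator = 583.31 + 7.05 = 590.36 thousand.
Broad rate = 87.20 / 590.36 = 14.77%.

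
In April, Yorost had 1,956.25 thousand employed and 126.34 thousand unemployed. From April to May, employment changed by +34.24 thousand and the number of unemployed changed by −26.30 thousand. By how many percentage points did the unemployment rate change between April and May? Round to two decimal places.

The unemployment rate changed by −1.28 percentage points.

April: labor force = 1,956.25 + 126.34 = 2,082.59; u = 126.34/2,082.59 = 6.07%.
May: labor force = 1,990.49 + 100.04 = 2,090.53; u = 100.04/2,090.53 = 4.79%.
Change = 4.79% − 6.07% = −1.28 pp.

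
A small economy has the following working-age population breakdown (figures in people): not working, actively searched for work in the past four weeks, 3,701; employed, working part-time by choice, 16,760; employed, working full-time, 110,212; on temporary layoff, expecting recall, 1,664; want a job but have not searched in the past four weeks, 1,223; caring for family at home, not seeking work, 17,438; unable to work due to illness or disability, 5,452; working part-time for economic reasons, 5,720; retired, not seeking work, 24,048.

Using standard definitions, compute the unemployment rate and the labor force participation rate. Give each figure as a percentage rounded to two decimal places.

Employed = 16,760 + 110,212 + 5,720 = 132,692 (anyone who worked, including part-time for economic reasons, counts as employed).
Unemployed = 3,701 + 1,664 = 5,365 (jobless and actively searching, or on temporary layoff).
Labor force = 132,692 + 5,365 = 138,057.
Not in labor force = 1,223 + 17,438 + 5,452 + 24,048 = 48,161 (those not working and not actively searching are outside the labor force — including those who want a job but have given up searching).
Civilian working-age population = 138,057 + 48,161 = 186,218.
Unemployment rate = 5,365 / 138,057 = 3.89%.
Labor force participation rate = 138,057 / 186,218 = 74.14%.

Unemployment rate ≈ 3.89%; labor force participation rate ≈ 74.14%.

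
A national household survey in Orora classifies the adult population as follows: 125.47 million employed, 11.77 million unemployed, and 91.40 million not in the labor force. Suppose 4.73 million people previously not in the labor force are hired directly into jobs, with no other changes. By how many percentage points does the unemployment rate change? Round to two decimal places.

The unemployment rate changes by −0.29 percentage points.

Initially, labor force = 125.47 + 11.77 = 137.24 million, so u = 11.77/137.24 = 8.58%.
After the change, employed and labor force both rise by 4.73; unemployed unchanged → E = 130.20, U = 11.77, labor force = 141.97 million.
New unemployment rate = 11.77 / 141.97 = 8.29%.
Change = 8.29% − 8.58% = −0.29 percentage points.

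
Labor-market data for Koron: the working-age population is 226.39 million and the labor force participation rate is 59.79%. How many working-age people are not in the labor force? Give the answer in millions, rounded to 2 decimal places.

About 91.03 million are not in the labor force.

Share not in the labor force = 1 − 0.5979 = 0.4021.
Not in labor force = 0.4021 × 226.39 ≈ 91.03 million.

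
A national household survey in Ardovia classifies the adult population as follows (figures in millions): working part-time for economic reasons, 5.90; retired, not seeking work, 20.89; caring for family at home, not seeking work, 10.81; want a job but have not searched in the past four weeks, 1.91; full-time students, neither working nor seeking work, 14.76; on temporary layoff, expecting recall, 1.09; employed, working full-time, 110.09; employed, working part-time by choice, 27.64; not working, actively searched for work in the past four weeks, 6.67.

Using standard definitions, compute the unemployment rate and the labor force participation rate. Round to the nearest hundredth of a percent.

Unemployment rate ≈ 5.13%; labor force participation rate ≈ 75.79%.

Employed = 5.90 + 110.09 + 27.64 = 143.63 million (anyone who worked, including part-time for economic reasons, counts as employed).
Unemployed = 1.09 + 6.67 = 7.76 million (jobless and actively searching, or on temporary layoff).
Labor force = 143.63 + 7.76 = 151.39 million.
Not in labor force = 20.89 + 10.81 + 1.91 + 14.76 = 48.37 million (those not working and not actively searching are outside the labor force — including those who want a job but have given up searching).
Civilian working-age population = 151.39 + 48.37 = 199.76 million.
Unemployment rate = 7.76 / 151.39 = 5.13%.
Labor force participation rate = 151.39 / 199.76 = 75.79%.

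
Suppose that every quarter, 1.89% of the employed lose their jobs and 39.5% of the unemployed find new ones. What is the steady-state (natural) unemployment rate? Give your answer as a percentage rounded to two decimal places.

Steady-state unemployment rate ≈ 4.57%.

At steady state the flows balance: s·E = f·U, so U/(E+U) = s/(s+f).
u* = 1.89 / (1.89 + 39.5) = 1.89 / 41.39 = 4.57%.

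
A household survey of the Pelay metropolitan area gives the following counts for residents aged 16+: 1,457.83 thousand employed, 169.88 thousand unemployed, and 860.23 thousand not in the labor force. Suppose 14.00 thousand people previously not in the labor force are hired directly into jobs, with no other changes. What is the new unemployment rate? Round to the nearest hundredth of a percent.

Initially, labor force = 1,457.83 + 169.88 = 1,627.71 thousand, so u = 169.88/1,627.71 = 10.44%.
After the change, employed and labor force both rise by 14.00; unemployed unchanged → E = 1,471.83, U = 169.88, labor force = 1,641.71 thousand.
New unemployment rate = 169.88 / 1,641.71 = 10.35%.

New unemployment rate ≈ 10.35%.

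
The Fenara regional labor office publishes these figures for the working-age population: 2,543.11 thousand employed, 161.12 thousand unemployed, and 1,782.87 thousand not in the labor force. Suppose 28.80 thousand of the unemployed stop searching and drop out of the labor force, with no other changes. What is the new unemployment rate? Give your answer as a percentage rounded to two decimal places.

Initially, labor force = 2,543.11 + 161.12 = 2,704.23 thousand, so u = 161.12/2,704.23 = 5.96%.
After the change, unemployed and labor force both fall by 28.80 → E = 2,543.11, U = 132.32, labor force = 2,675.43 thousand.
New unemployment rate = 132.32 / 2,675.43 = 4.95%.

New unemployment rate ≈ 4.95%.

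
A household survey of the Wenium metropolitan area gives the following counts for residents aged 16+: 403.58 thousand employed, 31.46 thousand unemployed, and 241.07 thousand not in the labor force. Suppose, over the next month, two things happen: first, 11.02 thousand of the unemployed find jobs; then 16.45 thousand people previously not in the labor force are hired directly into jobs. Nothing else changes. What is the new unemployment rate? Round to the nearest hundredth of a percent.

Initially, labor force = 403.58 + 31.46 = 435.04 thousand, so u = 31.46/435.04 = 7.23%.
After the first change, unemployed falls and employed rises by 11.02; labor force unchanged → E = 414.60, U = 20.44, labor force = 435.04 thousand.
After the second change, employed and labor force both rise by 16.45; unemployed unchanged → E = 431.05, U = 20.44, labor force = 451.49 thousand.
New unemployment rate = 20.44 / 451.49 = 4.53%.

New unemployment rate ≈ 4.53%.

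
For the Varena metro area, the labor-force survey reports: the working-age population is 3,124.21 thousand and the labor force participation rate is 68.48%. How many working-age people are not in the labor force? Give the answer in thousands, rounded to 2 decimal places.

Share not in the labor force = 1 − 0.6848 = 0.3152.
Not in labor force = 0.3152 × 3,124.21 ≈ 984.75 thousand.

About 984.75 thousand are not in the labor force.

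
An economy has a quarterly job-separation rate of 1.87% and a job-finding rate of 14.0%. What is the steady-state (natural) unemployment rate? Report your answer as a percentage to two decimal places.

At steady state the flows balance: s·E = f·U, so U/(E+U) = s/(s+f).
u* = 1.87 / (1.87 + 14.0) = 1.87 / 15.87 = 11.78%.

Steady-state unemployment rate ≈ 11.78%.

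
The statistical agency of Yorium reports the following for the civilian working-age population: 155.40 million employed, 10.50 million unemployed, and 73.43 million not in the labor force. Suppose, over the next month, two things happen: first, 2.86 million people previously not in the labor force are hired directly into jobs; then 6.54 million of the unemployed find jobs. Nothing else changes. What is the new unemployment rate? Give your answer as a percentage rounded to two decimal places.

New unemployment rate ≈ 2.35%.

Initially, labor force = 155.40 + 10.50 = 165.90 million, so u = 10.50/165.90 = 6.33%.
After the first change, employed and labor force both rise by 2.86; unemployed unchanged → E = 158.26, U = 10.50, labor force = 168.76 million.
After the second change, unemployed falls and employed rises by 6.54; labor force unchanged → E = 164.80, U = 3.96, labor force = 168.76 million.
New unemployment rate = 3.96 / 168.76 = 2.35%.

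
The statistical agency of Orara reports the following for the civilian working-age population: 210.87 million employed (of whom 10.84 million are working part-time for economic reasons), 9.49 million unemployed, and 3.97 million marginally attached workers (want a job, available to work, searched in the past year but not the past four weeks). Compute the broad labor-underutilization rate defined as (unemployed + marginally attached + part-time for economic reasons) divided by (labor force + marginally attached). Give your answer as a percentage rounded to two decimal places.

Broad underutilization rate ≈ 10.83%.

Labor force = 210.87 + 9.49 = 220.36 million.
Numerator = 9.49 + 3.97 + 10.84 = 24.30 million.
Denominator = 220.36 + 3.97 = 224.33 million.
Broad rate = 24.30 / 224.33 = 10.83%.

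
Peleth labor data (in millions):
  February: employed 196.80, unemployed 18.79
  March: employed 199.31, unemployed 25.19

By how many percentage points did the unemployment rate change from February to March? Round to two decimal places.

February: labor force = 196.80 + 18.79 = 215.59; u = 18.79/215.59 = 8.72%.
March: labor force = 199.31 + 25.19 = 224.50; u = 25.19/224.50 = 11.22%.
Change = 11.22% − 8.72% = +2.50 pp.

The unemployment rate changed by +2.50 percentage points.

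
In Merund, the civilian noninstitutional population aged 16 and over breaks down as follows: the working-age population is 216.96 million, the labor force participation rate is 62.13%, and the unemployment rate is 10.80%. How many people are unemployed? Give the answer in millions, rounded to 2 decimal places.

Labor force = 0.6213 × 216.96 = 134.80 million.
Unemployed = 0.1080 × 134.80 ≈ 14.56 million.

About 14.56 million are unemployed.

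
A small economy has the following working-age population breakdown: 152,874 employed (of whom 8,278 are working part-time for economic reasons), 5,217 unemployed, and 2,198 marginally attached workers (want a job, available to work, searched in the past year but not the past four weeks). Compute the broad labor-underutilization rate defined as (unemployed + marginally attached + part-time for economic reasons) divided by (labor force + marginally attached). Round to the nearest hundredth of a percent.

Labor force = 152,874 + 5,217 = 158,091.
Numerator = 5,217 + 2,198 + 8,278 = 15,693.
Denominator = 158,091 + 2,198 = 160,289.
Broad rate = 15,693 / 160,289 = 9.79%.

Broad underutilization rate ≈ 9.79%.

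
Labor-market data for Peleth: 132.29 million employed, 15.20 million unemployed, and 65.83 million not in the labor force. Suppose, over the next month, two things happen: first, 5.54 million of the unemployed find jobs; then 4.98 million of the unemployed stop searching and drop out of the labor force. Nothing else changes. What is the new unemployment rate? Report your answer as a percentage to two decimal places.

Initially, labor force = 132.29 + 15.20 = 147.49 million, so u = 15.20/147.49 = 10.31%.
After the first change, unemployed falls and employed rises by 5.54; labor force unchanged → E = 137.83, U = 9.66, labor force = 147.49 million.
After the second change, unemployed and labor force both fall by 4.98 → E = 137.83, U = 4.68, labor force = 142.51 million.
New unemployment rate = 4.68 / 142.51 = 3.28%.

New unemployment rate ≈ 3.28%.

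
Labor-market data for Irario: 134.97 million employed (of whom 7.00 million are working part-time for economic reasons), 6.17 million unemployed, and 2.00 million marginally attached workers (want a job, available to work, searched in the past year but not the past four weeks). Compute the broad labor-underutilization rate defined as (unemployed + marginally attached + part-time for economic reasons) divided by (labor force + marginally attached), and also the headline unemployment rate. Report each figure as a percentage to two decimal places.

Labor force = 134.97 + 6.17 = 141.14 million.
Numerator = 6.17 + 2.00 + 7.00 = 15.17 million.
Denominator = 141.14 + 2.00 = 143.14 million.
Broad rate = 15.17 / 143.14 = 10.60%.
Headline unemployment rate = 6.17 / 141.14 = 4.37%.

Broad underutilization rate ≈ 10.60%; headline unemployment rate ≈ 4.37%.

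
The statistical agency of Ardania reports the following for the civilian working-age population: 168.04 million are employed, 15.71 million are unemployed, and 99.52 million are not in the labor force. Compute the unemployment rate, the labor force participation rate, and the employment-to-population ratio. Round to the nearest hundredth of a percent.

Unemployment rate ≈ 8.55%; labor force participation rate ≈ 64.87%; employment-population ratio ≈ 59.32%.

Labor force = employed + unemployed = 168.04 + 15.71 = 183.75 million.
Working-age population = 183.75 + 99.52 = 283.27 million.
Unemployment rate = 15.71 / 183.75 = 8.55%.
Labor force participation rate = 183.75 / 283.27 = 64.87%.
Employment-population ratio = 168.04 / 283.27 = 59.32%.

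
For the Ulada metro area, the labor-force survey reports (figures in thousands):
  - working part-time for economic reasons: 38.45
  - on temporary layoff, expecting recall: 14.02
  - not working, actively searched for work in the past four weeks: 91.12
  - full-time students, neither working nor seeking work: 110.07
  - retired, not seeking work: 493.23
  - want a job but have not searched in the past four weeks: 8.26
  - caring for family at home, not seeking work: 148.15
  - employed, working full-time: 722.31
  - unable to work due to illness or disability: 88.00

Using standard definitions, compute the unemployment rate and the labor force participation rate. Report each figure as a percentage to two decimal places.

Unemployment rate ≈ 12.14%; labor force participation rate ≈ 50.53%.

Employed = 38.45 + 722.31 = 760.76 thousand (anyone who worked, including part-time for economic reasons, counts as employed).
Unemployed = 14.02 + 91.12 = 105.14 thousand (jobless and actively searching, or on temporary layoff).
Labor force = 760.76 + 105.14 = 865.90 thousand.
Not in labor force = 110.07 + 493.23 + 8.26 + 148.15 + 88.00 = 847.71 thousand (those not working and not actively searching are outside the labor force — including those who want a job but have given up searching).
Civilian working-age population = 865.90 + 847.71 = 1,713.61 thousand.
Unemployment rate = 105.14 / 865.90 = 12.14%.
Labor force participation rate = 865.90 / 1,713.61 = 50.53%.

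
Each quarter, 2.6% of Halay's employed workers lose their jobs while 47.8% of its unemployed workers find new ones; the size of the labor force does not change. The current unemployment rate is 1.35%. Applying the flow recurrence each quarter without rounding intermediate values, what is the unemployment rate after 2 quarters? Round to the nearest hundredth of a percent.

With a fixed labor force, u_{t+1} = u_t + s·(1−u_t) − f·u_t = u_t·(1−s−f) + s.
Here 1−s−f = 0.496 and s = 0.026.
u_1 = 0.013500 × 0.496 + 0.026 = 0.032696.
u_2 = 0.032696 × 0.496 + 0.026 = 0.042217.

Unemployment rate after two quarters ≈ 4.22%.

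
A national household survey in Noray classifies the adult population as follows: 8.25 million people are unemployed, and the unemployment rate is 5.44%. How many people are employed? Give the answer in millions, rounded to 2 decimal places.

Labor force = U / u = 8.25 / 0.0544 ≈ 151.65 million.
Employed = labor force − unemployed = 151.65 − 8.25 = 143.40 million.

About 143.40 million are employed.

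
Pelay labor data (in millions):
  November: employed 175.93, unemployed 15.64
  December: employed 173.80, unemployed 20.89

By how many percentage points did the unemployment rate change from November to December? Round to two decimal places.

The unemployment rate changed by +2.57 percentage points.

November: labor force = 175.93 + 15.64 = 191.57; u = 15.64/191.57 = 8.16%.
December: labor force = 173.80 + 20.89 = 194.69; u = 20.89/194.69 = 10.73%.
Change = 10.73% − 8.16% = +2.57 pp.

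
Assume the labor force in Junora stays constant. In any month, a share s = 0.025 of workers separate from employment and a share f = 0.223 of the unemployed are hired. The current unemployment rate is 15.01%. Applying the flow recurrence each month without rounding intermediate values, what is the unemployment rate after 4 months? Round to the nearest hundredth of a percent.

Unemployment rate after four months ≈ 11.66%.

With a fixed labor force, u_{t+1} = u_t + s·(1−u_t) − f·u_t = u_t·(1−s−f) + s.
Here 1−s−f = 0.752 and s = 0.025.
u_1 = 0.150100 × 0.752 + 0.025 = 0.137875.
u_2 = 0.137875 × 0.752 + 0.025 = 0.128682.
u_3 = 0.128682 × 0.752 + 0.025 = 0.121769.
u_4 = 0.121769 × 0.752 + 0.025 = 0.116570.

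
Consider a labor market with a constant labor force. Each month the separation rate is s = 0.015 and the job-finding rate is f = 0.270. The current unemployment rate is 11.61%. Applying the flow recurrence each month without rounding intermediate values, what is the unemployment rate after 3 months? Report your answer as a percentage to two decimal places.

With a fixed labor force, u_{t+1} = u_t + s·(1−u_t) − f·u_t = u_t·(1−s−f) + s.
Here 1−s−f = 0.715 and s = 0.015.
u_1 = 0.116100 × 0.715 + 0.015 = 0.098011.
u_2 = 0.098011 × 0.715 + 0.015 = 0.085078.
u_3 = 0.085078 × 0.715 + 0.015 = 0.075831.

Unemployment rate after three months ≈ 7.58%.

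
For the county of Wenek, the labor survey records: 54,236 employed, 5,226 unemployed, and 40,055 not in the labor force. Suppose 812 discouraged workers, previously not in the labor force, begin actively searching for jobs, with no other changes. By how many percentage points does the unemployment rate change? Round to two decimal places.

The unemployment rate changes by +1.23 percentage points.

Initially, labor force = 54,236 + 5,226 = 59,462, so u = 5,226/59,462 = 8.79%.
After the change, unemployed and labor force both rise by 812 → E = 54,236, U = 6,038, labor force = 60,274.
New unemployment rate = 6,038 / 60,274 = 10.02%.
Change = 10.02% − 8.79% = +1.23 percentage points.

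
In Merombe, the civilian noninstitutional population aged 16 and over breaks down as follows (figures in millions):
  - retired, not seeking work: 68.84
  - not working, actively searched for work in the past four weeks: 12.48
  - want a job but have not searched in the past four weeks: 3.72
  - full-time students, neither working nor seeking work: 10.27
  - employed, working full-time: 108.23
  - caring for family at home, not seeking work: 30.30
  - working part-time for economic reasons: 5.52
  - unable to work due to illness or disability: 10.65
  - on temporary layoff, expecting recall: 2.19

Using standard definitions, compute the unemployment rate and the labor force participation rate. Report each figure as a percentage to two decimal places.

Employed = 108.23 + 5.52 = 113.75 million (anyone who worked, including part-time for economic reasons, counts as employed).
Unemployed = 12.48 + 2.19 = 14.67 million (jobless and actively searching, or on temporary layoff).
Labor force = 113.75 + 14.67 = 128.42 million.
Not in labor force = 68.84 + 3.72 + 10.27 + 30.30 + 10.65 = 123.78 million (those not working and not actively searching are outside the labor force — including those who want a job but have given up searching).
Civilian working-age population = 128.42 + 123.78 = 252.20 million.
Unemployment rate = 14.67 / 128.42 = 11.42%.
Labor force participation rate = 128.42 / 252.20 = 50.92%.

Unemployment rate ≈ 11.42%; labor force participation rate ≈ 50.92%.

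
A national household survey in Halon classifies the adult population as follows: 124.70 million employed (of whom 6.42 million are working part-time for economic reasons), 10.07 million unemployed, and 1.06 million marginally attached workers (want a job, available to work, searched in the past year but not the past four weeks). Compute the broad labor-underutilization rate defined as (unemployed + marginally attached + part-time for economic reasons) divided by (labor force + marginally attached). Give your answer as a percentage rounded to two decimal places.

Labor force = 124.70 + 10.07 = 134.77 million.
Numerator = 10.07 + 1.06 + 6.42 = 17.55 million.
Denominator = 134.77 + 1.06 = 135.83 million.
Broad rate = 17.55 / 135.83 = 12.92%.

Broad underutilization rate ≈ 12.92%.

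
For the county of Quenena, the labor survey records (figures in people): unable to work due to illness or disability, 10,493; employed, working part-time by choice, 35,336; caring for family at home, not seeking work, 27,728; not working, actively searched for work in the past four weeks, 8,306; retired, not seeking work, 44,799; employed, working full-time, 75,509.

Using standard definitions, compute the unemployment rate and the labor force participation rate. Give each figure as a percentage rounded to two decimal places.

Unemployment rate ≈ 6.97%; labor force participation rate ≈ 58.94%.

Employed = 35,336 + 75,509 = 110,845.
Unemployed = 8,306.
Labor force = 110,845 + 8,306 = 119,151.
Not in labor force = 10,493 + 27,728 + 44,799 = 83,020 (those not working and not actively searching are outside the labor force).
Civilian working-age population = 119,151 + 83,020 = 202,171.
Unemployment rate = 8,306 / 119,151 = 6.97%.
Labor force participation rate = 119,151 / 202,171 = 58.94%.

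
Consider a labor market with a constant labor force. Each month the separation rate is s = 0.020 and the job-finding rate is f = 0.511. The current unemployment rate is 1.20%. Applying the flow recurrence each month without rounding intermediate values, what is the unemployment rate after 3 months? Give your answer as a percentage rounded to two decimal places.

With a fixed labor force, u_{t+1} = u_t + s·(1−u_t) − f·u_t = u_t·(1−s−f) + s.
Here 1−s−f = 0.469 and s = 0.020.
u_1 = 0.012000 × 0.469 + 0.020 = 0.025628.
u_2 = 0.025628 × 0.469 + 0.020 = 0.032020.
u_3 = 0.032020 × 0.469 + 0.020 = 0.035017.

Unemployment rate after three months ≈ 3.50%.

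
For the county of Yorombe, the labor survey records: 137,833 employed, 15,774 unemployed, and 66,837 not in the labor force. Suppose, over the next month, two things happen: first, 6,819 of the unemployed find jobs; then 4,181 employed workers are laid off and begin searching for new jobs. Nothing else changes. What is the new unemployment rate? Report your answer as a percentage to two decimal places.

Initially, labor force = 137,833 + 15,774 = 153,607, so u = 15,774/153,607 = 10.27%.
After the first change, unemployed falls and employed rises by 6,819; labor force unchanged → E = 144,652, U = 8,955, labor force = 153,607.
After the second change, employed falls and unemployed rises by 4,181; labor force unchanged → E = 140,471, U = 13,136, labor force = 153,607.
New unemployment rate = 13,136 / 153,607 = 8.55%.

New unemployment rate ≈ 8.55%.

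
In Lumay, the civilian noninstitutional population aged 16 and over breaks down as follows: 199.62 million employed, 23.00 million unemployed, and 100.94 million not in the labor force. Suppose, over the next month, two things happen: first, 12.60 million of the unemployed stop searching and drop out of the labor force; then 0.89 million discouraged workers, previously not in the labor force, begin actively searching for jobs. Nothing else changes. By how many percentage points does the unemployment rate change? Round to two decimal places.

The unemployment rate changes by −4.98 percentage points.

Initially, labor force = 199.62 + 23.00 = 222.62 million, so u = 23.00/222.62 = 10.33%.
After the first change, unemployed and labor force both fall by 12.60 → E = 199.62, U = 10.40, labor force = 210.02 million.
After the second change, unemployed and labor force both rise by 0.89 → E = 199.62, U = 11.29, labor force = 210.91 million.
New unemployment rate = 11.29 / 210.91 = 5.35%.
Change = 5.35% − 10.33% = −4.98 percentage points.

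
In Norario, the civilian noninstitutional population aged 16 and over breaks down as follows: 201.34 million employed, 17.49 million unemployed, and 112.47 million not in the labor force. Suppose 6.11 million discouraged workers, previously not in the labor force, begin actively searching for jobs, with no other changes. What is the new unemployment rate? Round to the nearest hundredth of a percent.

New unemployment rate ≈ 10.49%.

Initially, labor force = 201.34 + 17.49 = 218.83 million, so u = 17.49/218.83 = 7.99%.
After the change, unemployed and labor force both rise by 6.11 → E = 201.34, U = 23.60, labor force = 224.94 million.
New unemployment rate = 23.60 / 224.94 = 10.49%.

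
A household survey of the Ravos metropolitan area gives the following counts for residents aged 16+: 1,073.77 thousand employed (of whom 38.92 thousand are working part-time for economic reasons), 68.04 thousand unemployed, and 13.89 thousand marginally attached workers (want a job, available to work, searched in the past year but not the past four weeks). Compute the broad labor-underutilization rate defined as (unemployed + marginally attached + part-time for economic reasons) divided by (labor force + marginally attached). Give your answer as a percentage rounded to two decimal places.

Labor force = 1,073.77 + 68.04 = 1,141.81 thousand.
Numerator = 68.04 + 13.89 + 38.92 = 120.85 thousand.
Denominator = 1,141.81 + 13.89 = 1,155.70 thousand.
Broad rate = 120.85 / 1,155.70 = 10.46%.

Broad underutilization rate ≈ 10.46%.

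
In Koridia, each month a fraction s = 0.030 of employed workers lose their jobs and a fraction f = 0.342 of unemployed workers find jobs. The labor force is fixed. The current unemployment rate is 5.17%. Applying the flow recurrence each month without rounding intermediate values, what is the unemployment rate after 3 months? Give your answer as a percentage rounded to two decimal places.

Unemployment rate after three months ≈ 7.35%.

With a fixed labor force, u_{t+1} = u_t + s·(1−u_t) − f·u_t = u_t·(1−s−f) + s.
Here 1−s−f = 0.628 and s = 0.030.
u_1 = 0.051700 × 0.628 + 0.030 = 0.062468.
u_2 = 0.062468 × 0.628 + 0.030 = 0.069230.
u_3 = 0.069230 × 0.628 + 0.030 = 0.073476.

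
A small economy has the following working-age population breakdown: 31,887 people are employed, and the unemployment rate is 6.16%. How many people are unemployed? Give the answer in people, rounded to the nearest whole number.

Let U be the number unemployed. The labor force is E + U, and U/(E+U) = 0.0616.
So U = 0.0616 × 31,887 / (1 − 0.0616) = 1964.24 / 0.9384 ≈ 2,093.

About 2,093 are unemployed.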